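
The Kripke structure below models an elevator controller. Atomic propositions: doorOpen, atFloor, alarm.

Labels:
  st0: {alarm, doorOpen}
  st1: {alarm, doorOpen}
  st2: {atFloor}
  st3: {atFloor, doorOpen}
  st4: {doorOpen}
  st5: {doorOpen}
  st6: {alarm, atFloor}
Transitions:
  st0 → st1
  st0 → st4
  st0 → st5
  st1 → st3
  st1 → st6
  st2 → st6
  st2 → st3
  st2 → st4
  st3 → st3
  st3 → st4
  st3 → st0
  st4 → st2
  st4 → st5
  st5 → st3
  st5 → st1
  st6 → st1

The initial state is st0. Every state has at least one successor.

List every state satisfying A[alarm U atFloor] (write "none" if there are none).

States satisfying alarm: {st0, st1, st6}.
States satisfying atFloor: {st2, st3, st6}.
States satisfying A[alarm U atFloor]: {st1, st2, st3, st6}.

{st1, st2, st3, st6}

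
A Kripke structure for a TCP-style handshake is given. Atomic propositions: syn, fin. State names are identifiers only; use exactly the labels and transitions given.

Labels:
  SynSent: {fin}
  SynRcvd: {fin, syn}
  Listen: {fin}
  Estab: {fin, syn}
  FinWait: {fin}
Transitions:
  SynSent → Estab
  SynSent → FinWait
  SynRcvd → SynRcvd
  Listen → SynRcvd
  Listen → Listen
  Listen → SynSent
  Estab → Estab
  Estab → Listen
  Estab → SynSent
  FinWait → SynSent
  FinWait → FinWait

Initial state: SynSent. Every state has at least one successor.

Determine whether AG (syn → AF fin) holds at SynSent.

States satisfying syn → AF fin: {SynSent, SynRcvd, Listen, Estab, FinWait}.
States satisfying AG (syn → AF fin): {SynSent, SynRcvd, Listen, Estab, FinWait}.
Every state reachable from SynSent satisfies syn → AF fin.
SynSent ∈ Sat(AG (syn → AF fin)).

Satisfied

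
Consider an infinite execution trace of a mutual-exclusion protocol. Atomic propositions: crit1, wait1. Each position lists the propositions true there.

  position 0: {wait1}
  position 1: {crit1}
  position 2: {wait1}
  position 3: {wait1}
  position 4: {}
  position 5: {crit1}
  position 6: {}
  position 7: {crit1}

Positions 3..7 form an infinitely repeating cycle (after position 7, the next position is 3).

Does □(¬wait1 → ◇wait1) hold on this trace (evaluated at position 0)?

¬wait1 → ◇wait1 holds at every position 0..7, and those are all positions ever visited, so □(¬wait1 → ◇wait1) holds.
Positions where ¬wait1 holds: 1, 4, 5, 6, 7.
Check ◇wait1 at each: 1→ok, 4→ok, 5→ok, 6→ok, 7→ok.

Yes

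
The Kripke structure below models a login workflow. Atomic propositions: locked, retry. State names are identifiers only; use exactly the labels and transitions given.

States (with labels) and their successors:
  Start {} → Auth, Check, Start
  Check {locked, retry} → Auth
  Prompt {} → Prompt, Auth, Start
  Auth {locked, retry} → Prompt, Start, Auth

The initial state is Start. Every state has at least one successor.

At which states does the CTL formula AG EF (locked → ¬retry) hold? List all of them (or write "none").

{Start, Check, Prompt, Auth}

States satisfying EF (locked → ¬retry): {Start, Check, Prompt, Auth}.
States satisfying AG EF (locked → ¬retry): {Start, Check, Prompt, Auth}.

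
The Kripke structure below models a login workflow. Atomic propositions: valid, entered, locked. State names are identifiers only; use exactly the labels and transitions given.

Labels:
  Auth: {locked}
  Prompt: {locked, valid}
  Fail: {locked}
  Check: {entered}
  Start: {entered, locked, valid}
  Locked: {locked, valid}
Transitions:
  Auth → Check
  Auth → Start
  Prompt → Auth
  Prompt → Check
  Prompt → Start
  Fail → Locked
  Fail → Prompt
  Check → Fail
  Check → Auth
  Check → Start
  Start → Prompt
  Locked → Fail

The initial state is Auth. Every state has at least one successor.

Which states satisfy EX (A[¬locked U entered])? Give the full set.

States satisfying A[¬locked U entered]: {Check, Start}.
States satisfying EX (A[¬locked U entered]): {Auth, Prompt, Check}.

{Auth, Prompt, Check}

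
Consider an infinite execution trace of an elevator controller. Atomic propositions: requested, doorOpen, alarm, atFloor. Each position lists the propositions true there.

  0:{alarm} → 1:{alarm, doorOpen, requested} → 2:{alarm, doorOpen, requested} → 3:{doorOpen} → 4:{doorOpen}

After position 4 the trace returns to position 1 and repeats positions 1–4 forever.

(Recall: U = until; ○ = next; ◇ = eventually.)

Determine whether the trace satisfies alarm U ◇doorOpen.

Yes

Walking from position 0: ◇doorOpen first holds at position 0, and alarm holds at every earlier position along the way, so alarm U ◇doorOpen holds.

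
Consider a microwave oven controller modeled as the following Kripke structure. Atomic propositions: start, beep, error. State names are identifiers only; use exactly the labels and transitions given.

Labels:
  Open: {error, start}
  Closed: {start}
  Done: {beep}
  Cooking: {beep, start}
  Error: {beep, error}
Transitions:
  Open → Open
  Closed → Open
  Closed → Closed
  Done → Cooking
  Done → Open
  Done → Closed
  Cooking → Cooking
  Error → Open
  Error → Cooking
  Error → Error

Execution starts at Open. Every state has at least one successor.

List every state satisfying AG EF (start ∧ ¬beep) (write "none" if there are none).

{Open, Closed}

States satisfying EF (start ∧ ¬beep): {Open, Closed, Done, Error}.
States satisfying AG EF (start ∧ ¬beep): {Open, Closed}.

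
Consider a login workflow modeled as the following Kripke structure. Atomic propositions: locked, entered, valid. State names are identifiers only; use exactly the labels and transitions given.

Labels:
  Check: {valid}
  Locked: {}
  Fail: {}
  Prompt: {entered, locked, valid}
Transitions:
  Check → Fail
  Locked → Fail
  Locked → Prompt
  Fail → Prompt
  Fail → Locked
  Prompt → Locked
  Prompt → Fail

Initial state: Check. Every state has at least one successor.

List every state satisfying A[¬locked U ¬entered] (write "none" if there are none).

States satisfying ¬locked: {Check, Locked, Fail}.
States satisfying ¬entered: {Check, Locked, Fail}.
States satisfying A[¬locked U ¬entered]: {Check, Locked, Fail}.

{Check, Locked, Fail}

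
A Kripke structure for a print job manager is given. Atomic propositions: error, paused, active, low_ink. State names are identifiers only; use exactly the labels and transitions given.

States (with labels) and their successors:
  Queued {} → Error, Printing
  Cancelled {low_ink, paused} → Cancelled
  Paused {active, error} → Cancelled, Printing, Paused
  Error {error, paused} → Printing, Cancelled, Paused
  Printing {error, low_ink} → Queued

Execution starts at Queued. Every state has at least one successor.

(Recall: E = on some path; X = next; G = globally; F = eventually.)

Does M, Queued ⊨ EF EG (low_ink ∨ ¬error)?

Satisfied

States satisfying EG (low_ink ∨ ¬error): {Queued, Cancelled, Printing}.
States satisfying EF EG (low_ink ∨ ¬error): {Queued, Cancelled, Paused, Error, Printing}.
Some path from Queued reaches a state where EG (low_ink ∨ ¬error) holds.
Queued ∈ Sat(EF EG (low_ink ∨ ¬error)).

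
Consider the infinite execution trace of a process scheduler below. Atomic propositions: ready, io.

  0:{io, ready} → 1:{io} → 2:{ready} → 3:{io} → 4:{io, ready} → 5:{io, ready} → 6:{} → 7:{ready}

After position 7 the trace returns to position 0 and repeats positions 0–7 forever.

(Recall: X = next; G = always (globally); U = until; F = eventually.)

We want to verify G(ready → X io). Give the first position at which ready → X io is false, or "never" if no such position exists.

5

Check ready → X io at each position in order: 0 ✓, 1 ✓, 2 ✓, 3 ✓, 4 ✓.
At position 5 the labels are {io, ready} and the next position 6 has {}, so ready → X io is false there. This is the first violation.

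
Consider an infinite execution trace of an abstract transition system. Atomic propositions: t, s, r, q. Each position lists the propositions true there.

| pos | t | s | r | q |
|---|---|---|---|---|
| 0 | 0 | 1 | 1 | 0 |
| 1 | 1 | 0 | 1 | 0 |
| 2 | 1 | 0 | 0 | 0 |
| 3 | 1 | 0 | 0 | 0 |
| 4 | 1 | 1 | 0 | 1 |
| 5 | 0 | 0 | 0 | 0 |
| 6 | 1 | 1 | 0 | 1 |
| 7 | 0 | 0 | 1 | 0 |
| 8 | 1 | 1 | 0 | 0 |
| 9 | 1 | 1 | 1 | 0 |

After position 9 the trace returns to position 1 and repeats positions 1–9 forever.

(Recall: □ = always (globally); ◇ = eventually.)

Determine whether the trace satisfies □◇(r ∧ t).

Satisfied

◇(r ∧ t) holds at every position 0..9, and those are all positions ever visited, so □◇(r ∧ t) holds.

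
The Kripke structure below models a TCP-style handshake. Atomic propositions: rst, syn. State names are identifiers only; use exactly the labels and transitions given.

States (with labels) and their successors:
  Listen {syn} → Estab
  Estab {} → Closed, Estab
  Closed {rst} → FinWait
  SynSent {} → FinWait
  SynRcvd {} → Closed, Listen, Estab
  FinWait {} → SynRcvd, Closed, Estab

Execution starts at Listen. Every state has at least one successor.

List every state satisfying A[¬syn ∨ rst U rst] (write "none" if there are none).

{Closed}

States satisfying ¬syn ∨ rst: {Estab, Closed, SynSent, SynRcvd, FinWait}.
States satisfying rst: {Closed}.
States satisfying A[¬syn ∨ rst U rst]: {Closed}.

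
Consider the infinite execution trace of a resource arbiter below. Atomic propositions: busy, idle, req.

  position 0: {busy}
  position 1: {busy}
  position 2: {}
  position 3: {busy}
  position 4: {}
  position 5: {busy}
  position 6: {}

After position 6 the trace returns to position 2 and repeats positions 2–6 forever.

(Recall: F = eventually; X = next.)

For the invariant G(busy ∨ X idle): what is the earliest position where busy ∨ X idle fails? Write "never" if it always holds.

2

Check busy ∨ X idle at each position in order: 0 ✓, 1 ✓.
At position 2 the labels are {} and the next position 3 has {busy}, so busy ∨ X idle is false there. This is the first violation.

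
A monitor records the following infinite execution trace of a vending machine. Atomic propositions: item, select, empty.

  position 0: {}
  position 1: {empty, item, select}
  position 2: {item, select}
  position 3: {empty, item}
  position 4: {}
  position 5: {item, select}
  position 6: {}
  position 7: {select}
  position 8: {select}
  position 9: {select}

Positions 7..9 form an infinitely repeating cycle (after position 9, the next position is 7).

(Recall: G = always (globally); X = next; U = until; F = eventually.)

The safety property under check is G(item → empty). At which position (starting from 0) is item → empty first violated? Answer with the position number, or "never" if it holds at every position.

Check item → empty at each position in order: 0 ✓, 1 ✓.
At position 2 the labels are {item, select}, so item → empty is false there. This is the first violation.

2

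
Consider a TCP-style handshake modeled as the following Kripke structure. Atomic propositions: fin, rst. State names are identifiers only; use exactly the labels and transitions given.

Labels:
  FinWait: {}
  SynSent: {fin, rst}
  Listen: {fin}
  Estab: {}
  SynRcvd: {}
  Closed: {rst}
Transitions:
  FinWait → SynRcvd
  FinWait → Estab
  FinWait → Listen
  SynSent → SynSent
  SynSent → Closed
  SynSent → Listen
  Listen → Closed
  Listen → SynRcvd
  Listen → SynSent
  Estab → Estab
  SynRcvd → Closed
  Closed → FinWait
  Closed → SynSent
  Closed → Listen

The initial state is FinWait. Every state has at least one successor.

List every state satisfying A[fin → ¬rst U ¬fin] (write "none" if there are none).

{FinWait, Estab, SynRcvd, Closed}

States satisfying fin → ¬rst: {FinWait, Listen, Estab, SynRcvd, Closed}.
States satisfying ¬fin: {FinWait, Estab, SynRcvd, Closed}.
States satisfying A[fin → ¬rst U ¬fin]: {FinWait, Estab, SynRcvd, Closed}.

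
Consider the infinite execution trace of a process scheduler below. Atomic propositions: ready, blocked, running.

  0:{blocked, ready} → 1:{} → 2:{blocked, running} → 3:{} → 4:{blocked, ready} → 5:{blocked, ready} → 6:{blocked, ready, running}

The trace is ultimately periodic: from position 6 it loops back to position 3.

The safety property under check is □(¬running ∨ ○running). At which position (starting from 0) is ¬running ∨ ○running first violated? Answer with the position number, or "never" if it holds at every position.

2

Check ¬running ∨ ○running at each position in order: 0 ✓, 1 ✓.
At position 2 the labels are {blocked, running} and the next position 3 has {}, so ¬running ∨ ○running is false there. This is the first violation.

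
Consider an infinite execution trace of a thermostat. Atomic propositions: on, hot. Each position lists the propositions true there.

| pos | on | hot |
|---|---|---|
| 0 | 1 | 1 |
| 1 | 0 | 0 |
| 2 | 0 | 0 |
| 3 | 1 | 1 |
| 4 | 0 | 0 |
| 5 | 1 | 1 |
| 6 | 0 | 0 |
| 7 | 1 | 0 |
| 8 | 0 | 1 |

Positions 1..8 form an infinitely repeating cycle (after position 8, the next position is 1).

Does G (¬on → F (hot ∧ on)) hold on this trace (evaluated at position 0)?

¬on → F (hot ∧ on) holds at every position 0..8, and those are all positions ever visited, so G (¬on → F (hot ∧ on)) holds.
Positions where ¬on holds: 1, 2, 4, 6, 8.
Check F (hot ∧ on) at each: 1→ok, 2→ok, 4→ok, 6→ok, 8→ok.

Holds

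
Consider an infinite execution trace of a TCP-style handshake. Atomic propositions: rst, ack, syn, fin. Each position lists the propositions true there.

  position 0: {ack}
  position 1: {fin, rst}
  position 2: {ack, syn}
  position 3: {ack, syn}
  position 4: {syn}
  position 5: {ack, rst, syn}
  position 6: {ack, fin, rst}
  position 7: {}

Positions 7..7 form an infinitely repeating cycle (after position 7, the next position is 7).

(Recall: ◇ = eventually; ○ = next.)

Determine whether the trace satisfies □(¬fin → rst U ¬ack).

No

¬fin → rst U ¬ack must hold at every position from 0 onward. It fails at position 0, so □(¬fin → rst U ¬ack) is false.
Positions where ¬fin holds: 0, 2, 3, 4, 5, 7.
Check rst U ¬ack at each: 0→fails, 2→fails, 3→fails, 4→ok, 5→ok, 7→ok.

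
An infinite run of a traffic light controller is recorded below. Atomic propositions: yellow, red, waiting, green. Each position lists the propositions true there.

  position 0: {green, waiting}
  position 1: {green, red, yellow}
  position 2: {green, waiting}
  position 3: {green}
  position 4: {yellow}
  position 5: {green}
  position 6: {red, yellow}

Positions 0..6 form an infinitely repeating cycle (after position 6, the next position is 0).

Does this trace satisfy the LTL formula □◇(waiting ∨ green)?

◇(waiting ∨ green) holds at every position 0..6, and those are all positions ever visited, so □◇(waiting ∨ green) holds.

Satisfied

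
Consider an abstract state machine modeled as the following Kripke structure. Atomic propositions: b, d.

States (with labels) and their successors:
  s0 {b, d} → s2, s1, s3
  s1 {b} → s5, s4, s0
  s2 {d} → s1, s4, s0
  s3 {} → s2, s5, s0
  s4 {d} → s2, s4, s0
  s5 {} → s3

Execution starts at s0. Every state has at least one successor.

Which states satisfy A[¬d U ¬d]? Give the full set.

{s1, s3, s5}

States satisfying ¬d: {s1, s3, s5}.
States satisfying A[¬d U ¬d]: {s1, s3, s5}.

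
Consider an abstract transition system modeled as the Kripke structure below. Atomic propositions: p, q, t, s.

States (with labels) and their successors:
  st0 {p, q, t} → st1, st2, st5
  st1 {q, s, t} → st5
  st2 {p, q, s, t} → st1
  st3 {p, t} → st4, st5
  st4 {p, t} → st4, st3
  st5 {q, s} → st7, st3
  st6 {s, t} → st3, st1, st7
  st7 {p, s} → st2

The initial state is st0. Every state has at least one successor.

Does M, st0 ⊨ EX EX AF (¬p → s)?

Satisfied

States satisfying EX AF (¬p → s): {st0, st1, st2, st3, st4, st5, st6, st7}.
States satisfying EX EX AF (¬p → s): {st0, st1, st2, st3, st4, st5, st6, st7}.
st0 ∈ Sat(EX EX AF (¬p → s)).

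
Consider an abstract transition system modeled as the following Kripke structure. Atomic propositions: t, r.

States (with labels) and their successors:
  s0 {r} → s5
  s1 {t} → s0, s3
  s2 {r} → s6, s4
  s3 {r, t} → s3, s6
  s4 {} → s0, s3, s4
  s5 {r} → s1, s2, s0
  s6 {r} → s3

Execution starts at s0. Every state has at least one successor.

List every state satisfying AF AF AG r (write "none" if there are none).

{s3, s6}

States satisfying AF AG r: {s3, s6}.
States satisfying AF AF AG r: {s3, s6}.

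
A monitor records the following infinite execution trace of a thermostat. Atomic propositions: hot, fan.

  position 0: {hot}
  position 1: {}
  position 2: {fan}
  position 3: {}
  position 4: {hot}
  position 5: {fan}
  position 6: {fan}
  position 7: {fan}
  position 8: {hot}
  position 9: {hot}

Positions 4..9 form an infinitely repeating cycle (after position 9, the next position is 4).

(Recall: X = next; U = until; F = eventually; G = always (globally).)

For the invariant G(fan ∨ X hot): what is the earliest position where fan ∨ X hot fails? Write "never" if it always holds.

0

At position 0 the labels are {hot} and the next position 1 has {}, so fan ∨ X hot is false there. This is the first violation.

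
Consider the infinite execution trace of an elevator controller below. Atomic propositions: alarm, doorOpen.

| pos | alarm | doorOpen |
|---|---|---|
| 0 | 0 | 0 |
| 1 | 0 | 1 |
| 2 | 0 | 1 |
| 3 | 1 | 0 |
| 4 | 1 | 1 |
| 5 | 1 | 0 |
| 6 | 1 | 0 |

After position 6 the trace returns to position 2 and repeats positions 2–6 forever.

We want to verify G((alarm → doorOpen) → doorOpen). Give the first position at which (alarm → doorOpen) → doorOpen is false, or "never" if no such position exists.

0

At position 0 the labels are {}, so (alarm → doorOpen) → doorOpen is false there. This is the first violation.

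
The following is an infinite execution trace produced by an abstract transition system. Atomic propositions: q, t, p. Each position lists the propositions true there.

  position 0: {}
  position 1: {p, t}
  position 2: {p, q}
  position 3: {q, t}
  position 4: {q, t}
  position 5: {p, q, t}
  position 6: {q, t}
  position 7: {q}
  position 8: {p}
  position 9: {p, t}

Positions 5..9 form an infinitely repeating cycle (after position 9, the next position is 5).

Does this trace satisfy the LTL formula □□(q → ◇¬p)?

Satisfied

□(q → ◇¬p) holds at every position 0..9, and those are all positions ever visited, so □□(q → ◇¬p) holds.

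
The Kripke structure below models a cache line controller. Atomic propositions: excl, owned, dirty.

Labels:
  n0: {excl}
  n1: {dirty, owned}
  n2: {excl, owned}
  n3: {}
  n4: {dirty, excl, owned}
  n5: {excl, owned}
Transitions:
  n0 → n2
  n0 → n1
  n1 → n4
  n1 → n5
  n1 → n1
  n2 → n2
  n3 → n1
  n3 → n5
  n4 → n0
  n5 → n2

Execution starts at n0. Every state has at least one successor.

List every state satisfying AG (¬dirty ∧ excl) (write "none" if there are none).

{n2, n5}

States satisfying ¬dirty ∧ excl: {n0, n2, n5}.
States satisfying AG (¬dirty ∧ excl): {n2, n5}.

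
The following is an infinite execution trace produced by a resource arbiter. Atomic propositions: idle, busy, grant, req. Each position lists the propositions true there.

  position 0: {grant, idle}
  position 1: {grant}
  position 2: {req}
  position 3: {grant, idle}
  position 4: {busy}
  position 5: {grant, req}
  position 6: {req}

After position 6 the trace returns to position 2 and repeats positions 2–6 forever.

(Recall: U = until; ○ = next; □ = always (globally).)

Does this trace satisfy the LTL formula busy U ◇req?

Yes

Walking from position 0: ◇req first holds at position 0, and busy holds at every earlier position along the way, so busy U ◇req holds.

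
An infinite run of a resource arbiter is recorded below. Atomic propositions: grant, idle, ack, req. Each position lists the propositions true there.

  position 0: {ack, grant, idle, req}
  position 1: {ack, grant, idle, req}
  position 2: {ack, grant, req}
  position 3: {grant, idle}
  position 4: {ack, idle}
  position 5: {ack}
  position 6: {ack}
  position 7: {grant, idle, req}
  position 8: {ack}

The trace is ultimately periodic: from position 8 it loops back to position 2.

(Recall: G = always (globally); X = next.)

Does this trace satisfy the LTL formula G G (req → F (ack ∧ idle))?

Yes

G (req → F (ack ∧ idle)) holds at every position 0..8, and those are all positions ever visited, so G G (req → F (ack ∧ idle)) holds.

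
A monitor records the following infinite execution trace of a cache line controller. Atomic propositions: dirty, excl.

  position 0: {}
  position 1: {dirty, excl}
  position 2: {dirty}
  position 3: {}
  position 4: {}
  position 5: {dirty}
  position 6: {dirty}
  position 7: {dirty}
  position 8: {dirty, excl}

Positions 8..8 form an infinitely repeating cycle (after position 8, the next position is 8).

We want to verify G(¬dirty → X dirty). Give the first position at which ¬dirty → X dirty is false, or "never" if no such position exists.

Check ¬dirty → X dirty at each position in order: 0 ✓, 1 ✓, 2 ✓.
At position 3 the labels are {} and the next position 4 has {}, so ¬dirty → X dirty is false there. This is the first violation.

3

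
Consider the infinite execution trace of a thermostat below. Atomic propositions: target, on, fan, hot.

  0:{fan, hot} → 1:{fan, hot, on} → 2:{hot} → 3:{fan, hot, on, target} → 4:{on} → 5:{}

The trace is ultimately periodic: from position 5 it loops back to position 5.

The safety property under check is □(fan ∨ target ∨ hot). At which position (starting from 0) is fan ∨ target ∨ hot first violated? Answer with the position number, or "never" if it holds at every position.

4

Check fan ∨ target ∨ hot at each position in order: 0 ✓, 1 ✓, 2 ✓, 3 ✓.
At position 4 the labels are {on}, so fan ∨ target ∨ hot is false there. This is the first violation.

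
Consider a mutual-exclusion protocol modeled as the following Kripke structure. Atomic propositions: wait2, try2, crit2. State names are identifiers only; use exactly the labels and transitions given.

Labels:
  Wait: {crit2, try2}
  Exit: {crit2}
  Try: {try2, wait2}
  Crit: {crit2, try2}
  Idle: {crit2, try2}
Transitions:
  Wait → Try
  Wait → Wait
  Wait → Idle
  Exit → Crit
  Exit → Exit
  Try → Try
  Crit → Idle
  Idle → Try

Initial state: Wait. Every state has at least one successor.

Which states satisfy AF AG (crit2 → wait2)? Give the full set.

{Try, Crit, Idle}

States satisfying AG (crit2 → wait2): {Try}.
States satisfying AF AG (crit2 → wait2): {Try, Crit, Idle}.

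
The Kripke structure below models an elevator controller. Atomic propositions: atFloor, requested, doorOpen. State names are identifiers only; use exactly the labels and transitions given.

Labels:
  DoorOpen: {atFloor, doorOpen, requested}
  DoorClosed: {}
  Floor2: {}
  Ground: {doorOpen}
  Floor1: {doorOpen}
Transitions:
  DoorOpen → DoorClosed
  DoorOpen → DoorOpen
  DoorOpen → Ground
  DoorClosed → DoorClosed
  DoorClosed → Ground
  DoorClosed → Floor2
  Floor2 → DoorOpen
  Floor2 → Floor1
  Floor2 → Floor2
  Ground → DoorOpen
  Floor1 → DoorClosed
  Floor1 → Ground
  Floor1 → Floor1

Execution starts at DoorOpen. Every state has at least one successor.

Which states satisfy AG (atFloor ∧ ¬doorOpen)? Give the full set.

none

States satisfying atFloor ∧ ¬doorOpen: ∅.
States satisfying AG (atFloor ∧ ¬doorOpen): ∅.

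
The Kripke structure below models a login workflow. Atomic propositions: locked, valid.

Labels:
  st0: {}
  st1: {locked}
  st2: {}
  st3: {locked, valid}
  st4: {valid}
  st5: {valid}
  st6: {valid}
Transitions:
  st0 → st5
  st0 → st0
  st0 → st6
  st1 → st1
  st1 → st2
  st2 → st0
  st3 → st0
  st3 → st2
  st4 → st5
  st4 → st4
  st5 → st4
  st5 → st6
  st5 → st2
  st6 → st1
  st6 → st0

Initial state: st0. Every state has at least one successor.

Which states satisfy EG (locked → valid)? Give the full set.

States satisfying locked → valid: {st0, st2, st3, st4, st5, st6}.
States satisfying EG (locked → valid): {st0, st2, st3, st4, st5, st6}.

{st0, st2, st3, st4, st5, st6}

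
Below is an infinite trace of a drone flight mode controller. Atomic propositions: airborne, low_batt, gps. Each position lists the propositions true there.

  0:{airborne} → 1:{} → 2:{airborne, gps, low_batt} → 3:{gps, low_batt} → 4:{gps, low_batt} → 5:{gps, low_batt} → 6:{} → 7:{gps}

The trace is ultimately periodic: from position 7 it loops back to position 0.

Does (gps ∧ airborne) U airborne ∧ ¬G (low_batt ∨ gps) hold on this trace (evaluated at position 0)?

Walking from position 0: airborne first holds at position 0, and gps ∧ airborne holds at every earlier position along the way, so (gps ∧ airborne) U airborne holds.
At position 0: (gps ∧ airborne) U airborne is true; ¬G (low_batt ∨ gps) is true; so (gps ∧ airborne) U airborne ∧ ¬G (low_batt ∨ gps) is true.

Satisfied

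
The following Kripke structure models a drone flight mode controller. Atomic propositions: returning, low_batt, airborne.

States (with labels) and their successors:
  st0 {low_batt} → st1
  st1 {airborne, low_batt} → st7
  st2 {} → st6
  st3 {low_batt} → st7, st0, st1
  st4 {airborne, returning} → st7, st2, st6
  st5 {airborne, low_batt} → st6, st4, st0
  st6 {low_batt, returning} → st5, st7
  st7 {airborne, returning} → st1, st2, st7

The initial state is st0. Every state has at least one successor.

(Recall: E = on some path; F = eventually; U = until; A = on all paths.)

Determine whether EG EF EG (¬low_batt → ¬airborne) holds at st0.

Satisfied

States satisfying EF EG (¬low_batt → ¬airborne): {st0, st1, st2, st3, st4, st5, st6, st7}.
States satisfying EG EF EG (¬low_batt → ¬airborne): {st0, st1, st2, st3, st4, st5, st6, st7}.
st0 ∈ Sat(EG EF EG (¬low_batt → ¬airborne)).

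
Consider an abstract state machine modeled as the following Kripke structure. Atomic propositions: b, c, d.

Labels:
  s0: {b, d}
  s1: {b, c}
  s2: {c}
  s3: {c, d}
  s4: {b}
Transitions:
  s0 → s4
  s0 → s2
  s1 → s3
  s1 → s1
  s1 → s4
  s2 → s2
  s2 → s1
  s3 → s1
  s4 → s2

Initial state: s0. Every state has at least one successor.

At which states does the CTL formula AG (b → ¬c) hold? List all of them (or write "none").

States satisfying b → ¬c: {s0, s2, s3, s4}.
States satisfying AG (b → ¬c): ∅.

none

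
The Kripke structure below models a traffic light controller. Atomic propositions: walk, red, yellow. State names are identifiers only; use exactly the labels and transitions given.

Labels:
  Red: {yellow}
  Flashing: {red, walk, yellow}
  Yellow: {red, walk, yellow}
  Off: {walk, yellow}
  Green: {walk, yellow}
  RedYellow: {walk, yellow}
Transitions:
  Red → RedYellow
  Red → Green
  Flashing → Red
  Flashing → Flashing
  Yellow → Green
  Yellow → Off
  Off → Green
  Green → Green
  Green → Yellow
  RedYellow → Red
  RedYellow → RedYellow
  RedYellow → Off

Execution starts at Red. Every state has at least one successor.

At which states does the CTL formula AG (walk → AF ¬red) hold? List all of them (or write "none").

States satisfying walk → AF ¬red: {Red, Yellow, Off, Green, RedYellow}.
States satisfying AG (walk → AF ¬red): {Red, Yellow, Off, Green, RedYellow}.

{Red, Yellow, Off, Green, RedYellow}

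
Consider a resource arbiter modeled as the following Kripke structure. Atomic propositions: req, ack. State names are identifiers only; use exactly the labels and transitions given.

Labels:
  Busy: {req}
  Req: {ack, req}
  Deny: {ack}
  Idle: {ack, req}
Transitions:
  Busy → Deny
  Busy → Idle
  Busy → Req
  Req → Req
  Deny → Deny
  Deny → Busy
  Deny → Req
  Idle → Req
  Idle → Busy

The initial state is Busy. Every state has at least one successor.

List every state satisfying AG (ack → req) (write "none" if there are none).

States satisfying ack → req: {Busy, Req, Idle}.
States satisfying AG (ack → req): {Req}.

{Req}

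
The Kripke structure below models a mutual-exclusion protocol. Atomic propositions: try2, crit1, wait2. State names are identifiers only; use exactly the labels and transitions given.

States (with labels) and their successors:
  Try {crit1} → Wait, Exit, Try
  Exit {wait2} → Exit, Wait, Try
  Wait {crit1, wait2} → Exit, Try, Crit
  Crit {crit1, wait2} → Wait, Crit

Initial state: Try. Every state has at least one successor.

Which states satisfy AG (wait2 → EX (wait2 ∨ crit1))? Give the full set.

States satisfying wait2 → EX (wait2 ∨ crit1): {Try, Exit, Wait, Crit}.
States satisfying AG (wait2 → EX (wait2 ∨ crit1)): {Try, Exit, Wait, Crit}.

{Try, Exit, Wait, Crit}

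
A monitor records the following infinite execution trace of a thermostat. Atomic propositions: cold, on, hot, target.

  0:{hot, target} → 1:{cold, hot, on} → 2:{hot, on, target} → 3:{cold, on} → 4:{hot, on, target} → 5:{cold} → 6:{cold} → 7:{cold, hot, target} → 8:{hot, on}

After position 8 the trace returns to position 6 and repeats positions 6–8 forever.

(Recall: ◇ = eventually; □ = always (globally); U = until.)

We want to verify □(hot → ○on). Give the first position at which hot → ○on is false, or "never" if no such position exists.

4

Check hot → ○on at each position in order: 0 ✓, 1 ✓, 2 ✓, 3 ✓.
At position 4 the labels are {hot, on, target} and the next position 5 has {cold}, so hot → ○on is false there. This is the first violation.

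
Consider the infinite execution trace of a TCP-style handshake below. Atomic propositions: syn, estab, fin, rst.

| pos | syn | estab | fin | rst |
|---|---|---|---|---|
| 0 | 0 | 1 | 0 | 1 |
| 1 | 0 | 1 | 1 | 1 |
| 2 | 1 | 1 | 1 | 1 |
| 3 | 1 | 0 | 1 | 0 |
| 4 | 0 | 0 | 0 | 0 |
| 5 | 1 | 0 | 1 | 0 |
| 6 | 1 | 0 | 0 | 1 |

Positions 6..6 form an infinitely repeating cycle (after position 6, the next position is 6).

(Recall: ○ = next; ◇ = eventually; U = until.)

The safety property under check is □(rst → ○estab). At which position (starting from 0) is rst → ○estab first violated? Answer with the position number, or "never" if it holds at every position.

2

Check rst → ○estab at each position in order: 0 ✓, 1 ✓.
At position 2 the labels are {estab, fin, rst, syn} and the next position 3 has {fin, syn}, so rst → ○estab is false there. This is the first violation.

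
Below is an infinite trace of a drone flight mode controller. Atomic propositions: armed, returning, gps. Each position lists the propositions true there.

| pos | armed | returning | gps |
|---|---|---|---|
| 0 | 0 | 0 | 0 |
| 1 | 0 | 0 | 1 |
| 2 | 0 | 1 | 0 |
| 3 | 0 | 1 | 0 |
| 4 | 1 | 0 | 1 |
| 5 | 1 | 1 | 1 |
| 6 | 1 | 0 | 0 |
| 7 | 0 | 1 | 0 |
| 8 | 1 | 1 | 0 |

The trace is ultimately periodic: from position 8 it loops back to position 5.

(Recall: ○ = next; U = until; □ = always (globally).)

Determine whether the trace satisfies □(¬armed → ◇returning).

¬armed → ◇returning holds at every position 0..8, and those are all positions ever visited, so □(¬armed → ◇returning) holds.
Positions where ¬armed holds: 0, 1, 2, 3, 7.
Check ◇returning at each: 0→ok, 1→ok, 2→ok, 3→ok, 7→ok.

Satisfied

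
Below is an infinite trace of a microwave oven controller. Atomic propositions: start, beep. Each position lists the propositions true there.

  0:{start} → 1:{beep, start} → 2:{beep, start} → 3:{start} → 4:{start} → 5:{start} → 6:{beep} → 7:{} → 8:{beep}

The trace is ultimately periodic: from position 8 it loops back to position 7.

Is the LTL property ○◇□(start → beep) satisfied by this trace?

Satisfied

The position after 0 is 1; ◇□(start → beep) is true there.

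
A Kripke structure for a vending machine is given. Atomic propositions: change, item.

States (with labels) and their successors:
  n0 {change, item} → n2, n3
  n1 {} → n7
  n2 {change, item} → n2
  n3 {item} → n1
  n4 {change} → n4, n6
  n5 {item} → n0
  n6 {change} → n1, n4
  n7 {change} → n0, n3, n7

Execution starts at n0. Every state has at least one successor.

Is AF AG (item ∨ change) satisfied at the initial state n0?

No

States satisfying AG (item ∨ change): {n2}.
States satisfying AF AG (item ∨ change): {n2}.
There is a path from n0 along which AG (item ∨ change) never holds.
n0 ∉ Sat(AF AG (item ∨ change)).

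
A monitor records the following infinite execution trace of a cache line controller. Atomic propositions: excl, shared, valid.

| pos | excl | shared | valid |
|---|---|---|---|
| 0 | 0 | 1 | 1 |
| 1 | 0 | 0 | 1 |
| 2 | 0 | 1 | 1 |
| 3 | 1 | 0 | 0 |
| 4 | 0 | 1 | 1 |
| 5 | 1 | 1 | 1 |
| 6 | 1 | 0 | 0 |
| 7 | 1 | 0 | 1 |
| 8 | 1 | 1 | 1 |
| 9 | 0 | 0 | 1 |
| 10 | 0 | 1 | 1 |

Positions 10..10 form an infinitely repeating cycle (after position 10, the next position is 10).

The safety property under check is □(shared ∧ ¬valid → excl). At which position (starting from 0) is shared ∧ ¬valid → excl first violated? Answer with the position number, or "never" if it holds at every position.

shared ∧ ¬valid → excl holds at every position 0..10, and those are all the positions the trace ever visits, so the invariant □(shared ∧ ¬valid → excl) is never violated.

never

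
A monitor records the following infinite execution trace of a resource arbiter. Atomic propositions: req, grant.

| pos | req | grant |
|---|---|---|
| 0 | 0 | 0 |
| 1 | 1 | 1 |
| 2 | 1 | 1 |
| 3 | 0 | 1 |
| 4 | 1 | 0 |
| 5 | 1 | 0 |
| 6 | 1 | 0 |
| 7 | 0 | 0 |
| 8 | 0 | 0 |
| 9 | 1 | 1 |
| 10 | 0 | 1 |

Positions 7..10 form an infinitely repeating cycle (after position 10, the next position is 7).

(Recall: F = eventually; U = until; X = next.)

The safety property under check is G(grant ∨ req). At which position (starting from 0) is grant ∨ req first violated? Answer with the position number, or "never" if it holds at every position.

At position 0 the labels are {}, so grant ∨ req is false there. This is the first violation.

0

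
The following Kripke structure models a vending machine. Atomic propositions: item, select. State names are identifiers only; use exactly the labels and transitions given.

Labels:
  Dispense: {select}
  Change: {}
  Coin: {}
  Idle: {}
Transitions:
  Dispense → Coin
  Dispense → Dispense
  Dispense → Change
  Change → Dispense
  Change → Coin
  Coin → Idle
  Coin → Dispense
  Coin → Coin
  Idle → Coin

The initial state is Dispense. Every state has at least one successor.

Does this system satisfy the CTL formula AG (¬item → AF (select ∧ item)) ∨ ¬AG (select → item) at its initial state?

States satisfying ¬item → AF (select ∧ item): ∅.
States satisfying AG (¬item → AF (select ∧ item)): ∅.
States satisfying select → item: {Change, Coin, Idle}.
States satisfying AG (select → item): ∅.
States satisfying ¬AG (select → item): {Dispense, Change, Coin, Idle}.
States satisfying AG (¬item → AF (select ∧ item)) ∨ ¬AG (select → item): {Dispense, Change, Coin, Idle}.
Dispense ∈ Sat(AG (¬item → AF (select ∧ item)) ∨ ¬AG (select → item)).

Yes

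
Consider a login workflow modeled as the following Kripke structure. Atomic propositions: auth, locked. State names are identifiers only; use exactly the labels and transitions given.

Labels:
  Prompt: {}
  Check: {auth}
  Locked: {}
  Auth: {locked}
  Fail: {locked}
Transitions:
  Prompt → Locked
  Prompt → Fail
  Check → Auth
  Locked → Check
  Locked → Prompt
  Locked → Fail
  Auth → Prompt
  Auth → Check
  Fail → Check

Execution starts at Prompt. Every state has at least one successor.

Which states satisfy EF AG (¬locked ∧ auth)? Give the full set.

States satisfying AG (¬locked ∧ auth): ∅.
States satisfying EF AG (¬locked ∧ auth): ∅.

none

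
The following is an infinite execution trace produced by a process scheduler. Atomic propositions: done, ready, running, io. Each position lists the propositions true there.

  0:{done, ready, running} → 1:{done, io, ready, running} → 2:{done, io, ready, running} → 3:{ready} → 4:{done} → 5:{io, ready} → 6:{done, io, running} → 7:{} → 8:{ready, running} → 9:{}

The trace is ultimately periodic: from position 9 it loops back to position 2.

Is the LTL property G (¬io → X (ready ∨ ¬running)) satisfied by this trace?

Satisfied

¬io → X (ready ∨ ¬running) holds at every position 0..9, and those are all positions ever visited, so G (¬io → X (ready ∨ ¬running)) holds.
Positions where ¬io holds: 0, 3, 4, 7, 8, 9.
Check X (ready ∨ ¬running) at each: 0→ok, 3→ok, 4→ok, 7→ok, 8→ok, 9→ok.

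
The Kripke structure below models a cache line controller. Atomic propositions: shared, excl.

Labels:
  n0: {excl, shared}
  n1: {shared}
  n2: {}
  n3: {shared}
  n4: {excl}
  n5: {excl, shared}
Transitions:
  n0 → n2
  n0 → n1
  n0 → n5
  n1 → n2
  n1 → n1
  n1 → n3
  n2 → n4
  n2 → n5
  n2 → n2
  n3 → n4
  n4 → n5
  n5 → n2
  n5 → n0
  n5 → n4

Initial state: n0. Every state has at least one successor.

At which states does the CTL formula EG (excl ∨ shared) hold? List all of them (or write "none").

{n0, n1, n3, n4, n5}

States satisfying excl ∨ shared: {n0, n1, n3, n4, n5}.
States satisfying EG (excl ∨ shared): {n0, n1, n3, n4, n5}.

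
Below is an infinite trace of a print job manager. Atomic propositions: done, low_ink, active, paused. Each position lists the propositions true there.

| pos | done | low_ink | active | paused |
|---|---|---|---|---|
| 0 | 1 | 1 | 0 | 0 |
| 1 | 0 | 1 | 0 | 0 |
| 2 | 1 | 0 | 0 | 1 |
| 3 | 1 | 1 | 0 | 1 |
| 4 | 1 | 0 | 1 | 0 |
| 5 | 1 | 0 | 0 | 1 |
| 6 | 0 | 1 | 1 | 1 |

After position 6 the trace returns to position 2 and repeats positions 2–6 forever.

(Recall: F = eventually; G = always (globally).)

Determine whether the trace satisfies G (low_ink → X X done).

Satisfied

low_ink → X X done holds at every position 0..6, and those are all positions ever visited, so G (low_ink → X X done) holds.
Positions where low_ink holds: 0, 1, 3, 6.
Check X X done at each: 0→ok, 1→ok, 3→ok, 6→ok.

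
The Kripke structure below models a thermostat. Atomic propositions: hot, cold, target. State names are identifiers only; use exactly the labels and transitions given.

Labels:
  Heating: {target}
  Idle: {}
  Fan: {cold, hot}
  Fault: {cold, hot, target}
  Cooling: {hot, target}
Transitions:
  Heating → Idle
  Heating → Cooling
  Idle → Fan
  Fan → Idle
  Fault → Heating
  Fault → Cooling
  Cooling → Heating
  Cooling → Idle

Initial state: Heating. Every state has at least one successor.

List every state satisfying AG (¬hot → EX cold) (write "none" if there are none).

States satisfying ¬hot → EX cold: {Idle, Fan, Fault, Cooling}.
States satisfying AG (¬hot → EX cold): {Idle, Fan}.

{Idle, Fan}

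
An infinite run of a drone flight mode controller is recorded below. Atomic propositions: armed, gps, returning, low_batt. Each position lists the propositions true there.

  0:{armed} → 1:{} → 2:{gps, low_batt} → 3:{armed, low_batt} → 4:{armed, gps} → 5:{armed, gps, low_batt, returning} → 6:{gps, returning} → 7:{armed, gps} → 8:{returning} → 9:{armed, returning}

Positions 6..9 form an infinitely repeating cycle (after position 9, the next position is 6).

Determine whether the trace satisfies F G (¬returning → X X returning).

G (¬returning → X X returning) holds at position 3, which is reachable from 0, so F G (¬returning → X X returning) holds.

Holds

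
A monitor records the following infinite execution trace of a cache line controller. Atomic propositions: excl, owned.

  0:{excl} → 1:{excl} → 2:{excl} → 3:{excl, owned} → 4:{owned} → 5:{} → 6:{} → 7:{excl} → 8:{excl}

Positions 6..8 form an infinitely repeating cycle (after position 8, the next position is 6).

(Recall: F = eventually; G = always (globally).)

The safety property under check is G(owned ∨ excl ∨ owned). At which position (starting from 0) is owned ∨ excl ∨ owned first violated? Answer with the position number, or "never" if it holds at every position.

Check owned ∨ excl ∨ owned at each position in order: 0 ✓, 1 ✓, 2 ✓, 3 ✓, 4 ✓.
At position 5 the labels are {}, so owned ∨ excl ∨ owned is false there. This is the first violation.

5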